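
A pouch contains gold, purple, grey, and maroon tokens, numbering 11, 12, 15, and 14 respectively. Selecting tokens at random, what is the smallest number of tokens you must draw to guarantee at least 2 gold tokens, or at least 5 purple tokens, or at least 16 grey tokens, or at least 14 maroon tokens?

34

The worst case stops just short of every target: 1 gold, 4 purple, 15 grey, 13 maroon — 1 + 4 + 15 + 13 = 33 tokens.
One more token must push some color to its target, so 33 + 1 = 34.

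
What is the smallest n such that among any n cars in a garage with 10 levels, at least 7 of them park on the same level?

61

There are 10 levels acting as pigeonholes.
With 10 × 6 = 60 cars we could place exactly 6 in each, with no class reaching 7.
One more forces some class to hold 7, so 60 + 1 = 61.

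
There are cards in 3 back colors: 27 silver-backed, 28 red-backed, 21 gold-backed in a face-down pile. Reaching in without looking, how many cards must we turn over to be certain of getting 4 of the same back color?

The worst case takes 3 cards of each back color without reaching 4 of any: 3 × 3 = 9.
The next card must bring some back color to 4, so 9 + 1 = 10.

10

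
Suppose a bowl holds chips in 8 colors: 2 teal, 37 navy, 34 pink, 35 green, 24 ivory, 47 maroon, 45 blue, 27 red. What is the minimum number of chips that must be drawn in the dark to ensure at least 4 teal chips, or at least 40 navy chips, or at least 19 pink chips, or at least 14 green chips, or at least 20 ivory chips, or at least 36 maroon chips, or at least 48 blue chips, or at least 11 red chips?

180

The worst case stops just short of every target: all 2 teal, all 37 navy, 18 pink, 13 green, 19 ivory, 35 maroon, all 45 blue, 10 red — 2 + 37 + 18 + 13 + 19 + 35 + 45 + 10 = 179 chips.
One more chip must push some color to its target, so 179 + 1 = 180.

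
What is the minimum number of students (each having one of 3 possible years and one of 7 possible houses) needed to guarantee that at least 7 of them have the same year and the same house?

There are 3 × 7 = 21 (year, house) combinations acting as pigeonholes.
With 21 × 6 = 126 students we could place exactly 6 in each, with no (year, house) pair reaching 7.
One more forces some (year, house) pair to hold 7, so 126 + 1 = 127.

127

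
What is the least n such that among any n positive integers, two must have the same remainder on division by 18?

19

Two integers differ by a multiple of 18 exactly when they share a remainder mod 18.
There are 18 residue classes mod 18, so 18 integers can all lie in distinct classes.
One more integer must repeat a residue, giving a difference divisible by 18. So n = 18 + 1 = 19.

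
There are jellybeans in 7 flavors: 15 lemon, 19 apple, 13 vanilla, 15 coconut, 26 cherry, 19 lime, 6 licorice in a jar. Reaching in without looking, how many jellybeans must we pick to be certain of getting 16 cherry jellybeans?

103

To avoid cherry jellybeans as long as possible, exhaust the other 6 flavors first.
The worst case draws every non-cherry jellybean first: 15 + 19 + 13 + 15 + 19 + 6 = 87.
The next 16 draws are then forced to be cherry, giving 87 + 16 = 103.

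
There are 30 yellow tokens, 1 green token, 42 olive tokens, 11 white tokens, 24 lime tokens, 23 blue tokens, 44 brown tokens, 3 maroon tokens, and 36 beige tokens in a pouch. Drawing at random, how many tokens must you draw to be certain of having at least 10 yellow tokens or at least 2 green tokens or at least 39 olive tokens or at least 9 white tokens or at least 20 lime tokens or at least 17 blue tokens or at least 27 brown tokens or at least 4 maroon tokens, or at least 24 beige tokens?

144

Each of the 9 colors has its own threshold; avoid all of them simultaneously.
The worst case stops just short of every target: 9 yellow, 1 green, 38 olive, 8 white, 19 lime, 16 blue, 26 brown, 3 maroon, 23 beige — 9 + 1 + 38 + 8 + 19 + 16 + 26 + 3 + 23 = 143 tokens.
One more token must push some color to its target, so 143 + 1 = 144.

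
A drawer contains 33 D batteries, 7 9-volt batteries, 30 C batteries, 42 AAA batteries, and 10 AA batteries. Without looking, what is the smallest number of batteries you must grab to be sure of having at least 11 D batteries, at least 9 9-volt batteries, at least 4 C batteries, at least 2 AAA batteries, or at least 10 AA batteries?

31

The worst case stops just short of every target: 10 D, all 7 9-volt, 3 C, 1 AAA, 9 AA — 10 + 7 + 3 + 1 + 9 = 30 batteries.
One more battery must push some type to its target, so 30 + 1 = 31.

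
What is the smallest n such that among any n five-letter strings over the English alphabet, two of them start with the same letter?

27

There are 26 possible first letters acting as pigeonholes.
With 26 five-letter strings over the English alphabet we could place one in each, avoiding any repeat.
One more forces some class to hold 2, so 26 + 1 = 27.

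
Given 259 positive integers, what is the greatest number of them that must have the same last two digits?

3

If each of the 100 possible two-digit endings held at most 2, the total would be at most 100 × 2 = 200 < 259, a contradiction.
So at least one holds ⌈259/100⌉ = 3.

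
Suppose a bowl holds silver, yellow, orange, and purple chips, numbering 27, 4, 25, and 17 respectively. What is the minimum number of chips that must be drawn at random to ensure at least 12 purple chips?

68

The worst case draws every non-purple chip first: 27 + 4 + 25 = 56.
The next 12 draws are then forced to be purple, giving 56 + 12 = 68.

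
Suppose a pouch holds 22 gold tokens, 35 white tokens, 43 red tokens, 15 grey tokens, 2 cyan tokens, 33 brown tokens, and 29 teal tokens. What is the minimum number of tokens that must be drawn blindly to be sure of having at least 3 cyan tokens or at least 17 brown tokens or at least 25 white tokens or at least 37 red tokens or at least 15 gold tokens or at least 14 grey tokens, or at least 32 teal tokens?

135

Each of the 7 colors has its own threshold; avoid all of them simultaneously.
The worst case stops just short of every target: 14 gold, 24 white, 36 red, 13 grey, 2 cyan, 16 brown, all 29 teal — 14 + 24 + 36 + 13 + 2 + 16 + 29 = 134 tokens.
One more token must push some color to its target, so 134 + 1 = 135.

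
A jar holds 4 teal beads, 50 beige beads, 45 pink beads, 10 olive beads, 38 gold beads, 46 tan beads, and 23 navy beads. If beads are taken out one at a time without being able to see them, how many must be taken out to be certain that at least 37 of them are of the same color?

In the worst case we take at most 36 of each color, but all 4 teal, all 10 olive, and all 23 navy (fewer than 36), giving 4 + 36 + 36 + 10 + 36 + 36 + 23 = 181.
One more bead then forces some color to 37, so 181 + 1 = 182.

182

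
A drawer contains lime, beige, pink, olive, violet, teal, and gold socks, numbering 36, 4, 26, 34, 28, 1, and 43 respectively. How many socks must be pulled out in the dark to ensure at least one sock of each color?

The hardest color to obtain is teal: we could draw every other sock first — 172 − 1 = 171 socks — without a single teal one.
The next draw must be teal, so 171 + 1 = 172.

172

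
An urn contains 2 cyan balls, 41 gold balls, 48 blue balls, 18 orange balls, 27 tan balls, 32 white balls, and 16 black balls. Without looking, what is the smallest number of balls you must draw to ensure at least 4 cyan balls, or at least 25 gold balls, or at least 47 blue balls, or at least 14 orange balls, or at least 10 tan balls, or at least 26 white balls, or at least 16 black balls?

The worst case stops just short of every target: all 2 cyan, 24 gold, 46 blue, 13 orange, 9 tan, 25 white, 15 black — 2 + 24 + 46 + 13 + 9 + 25 + 15 = 134 balls.
One more ball must push some color to its target, so 134 + 1 = 135.

135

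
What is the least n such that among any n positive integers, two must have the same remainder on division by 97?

Two integers differ by a multiple of 97 exactly when they share a remainder mod 97.
There are 97 residue classes mod 97, so 97 integers can all lie in distinct classes.
One more integer must repeat a residue, giving a difference divisible by 97. So n = 97 + 1 = 98.

98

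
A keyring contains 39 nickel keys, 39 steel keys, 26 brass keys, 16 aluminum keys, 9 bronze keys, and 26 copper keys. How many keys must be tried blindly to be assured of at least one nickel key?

The worst case draws every non-nickel key first: 39 + 26 + 16 + 9 + 26 = 116.
The next draw is then forced to be nickel, giving 116 + 1 = 117.

117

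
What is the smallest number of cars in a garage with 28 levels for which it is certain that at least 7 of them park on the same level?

169

There are 28 levels acting as pigeonholes.
With 28 × 6 = 168 cars we could place exactly 6 in each, with no class reaching 7.
One more forces some class to hold 7, so 168 + 1 = 169.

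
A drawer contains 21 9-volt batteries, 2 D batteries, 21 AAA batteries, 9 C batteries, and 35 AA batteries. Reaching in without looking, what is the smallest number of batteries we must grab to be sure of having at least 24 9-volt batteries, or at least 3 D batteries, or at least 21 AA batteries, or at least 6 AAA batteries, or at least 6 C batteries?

The worst case stops just short of every target: all 21 9-volt, 2 D, 5 AAA, 5 C, 20 AA — 21 + 2 + 5 + 5 + 20 = 53 batteries.
One more battery must push some type to its target, so 53 + 1 = 54.

54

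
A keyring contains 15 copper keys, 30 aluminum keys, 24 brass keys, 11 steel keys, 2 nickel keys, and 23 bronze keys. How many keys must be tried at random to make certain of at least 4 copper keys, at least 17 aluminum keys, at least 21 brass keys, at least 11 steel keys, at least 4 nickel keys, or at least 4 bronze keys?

Each of the 6 types has its own threshold; avoid all of them simultaneously.
The worst case stops just short of every target: 3 copper, 16 aluminum, 20 brass, 10 steel, all 2 nickel, 3 bronze — 3 + 16 + 20 + 10 + 2 + 3 = 54 keys.
One more key must push some type to its target, so 54 + 1 = 55.

55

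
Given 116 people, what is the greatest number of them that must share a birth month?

There are 12 months of the year, which serve as the pigeonholes.
If each of the 12 months of the year held at most 9, the total would be at most 12 × 9 = 108 < 116, a contradiction.
So at least one holds ⌈116/12⌉ = 10.

10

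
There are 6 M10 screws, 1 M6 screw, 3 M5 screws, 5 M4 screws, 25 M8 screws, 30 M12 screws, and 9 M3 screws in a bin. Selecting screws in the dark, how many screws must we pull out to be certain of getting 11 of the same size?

45

In the worst case we take at most 10 of each size, but all 6 M10, all 1 M6, all 3 M5, all 5 M4, and all 9 M3 (fewer than 10), giving 6 + 1 + 3 + 5 + 10 + 10 + 9 = 44.
One more screw then forces some size to 11, so 44 + 1 = 45.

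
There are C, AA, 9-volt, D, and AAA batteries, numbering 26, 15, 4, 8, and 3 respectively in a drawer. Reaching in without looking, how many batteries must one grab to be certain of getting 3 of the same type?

11

The worst case takes 2 batteries of each type without reaching 3 of any: 5 × 2 = 10.
The next battery must bring some type to 3, so 10 + 1 = 11.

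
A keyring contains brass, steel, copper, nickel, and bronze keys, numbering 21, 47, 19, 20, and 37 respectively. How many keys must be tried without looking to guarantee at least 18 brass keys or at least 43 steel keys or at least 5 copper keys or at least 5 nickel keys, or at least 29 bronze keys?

The worst case stops just short of every target: 17 brass, 42 steel, 4 copper, 4 nickel, 28 bronze — 17 + 42 + 4 + 4 + 28 = 95 keys.
One more key must push some type to its target, so 95 + 1 = 96.

96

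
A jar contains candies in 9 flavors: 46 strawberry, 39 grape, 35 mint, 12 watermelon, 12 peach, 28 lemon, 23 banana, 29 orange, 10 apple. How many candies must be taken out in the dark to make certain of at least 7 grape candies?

202

To avoid grape candies as long as possible, exhaust the other 8 flavors first.
The worst case draws every non-grape candy first: 46 + 35 + 12 + 12 + 28 + 23 + 29 + 10 = 195.
The next 7 draws are then forced to be grape, giving 195 + 7 = 202.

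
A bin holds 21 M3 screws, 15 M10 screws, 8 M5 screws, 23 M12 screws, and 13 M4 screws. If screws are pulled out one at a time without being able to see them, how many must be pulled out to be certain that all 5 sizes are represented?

73

The hardest size to obtain is M5: we could draw every other screw first — 80 − 8 = 72 screws — without a single M5 one.
The next draw must be M5, so 72 + 1 = 73.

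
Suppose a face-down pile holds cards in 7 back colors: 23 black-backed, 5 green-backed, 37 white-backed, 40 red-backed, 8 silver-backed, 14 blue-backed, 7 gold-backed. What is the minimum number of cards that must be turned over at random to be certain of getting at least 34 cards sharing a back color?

124

In the worst case we take at most 33 of each back color, but all 23 black-backed, all 5 green-backed, all 8 silver-backed, all 14 blue-backed, and all 7 gold-backed (fewer than 33), giving 23 + 5 + 33 + 33 + 8 + 14 + 7 = 123.
One more card then forces some back color to 34, so 123 + 1 = 124.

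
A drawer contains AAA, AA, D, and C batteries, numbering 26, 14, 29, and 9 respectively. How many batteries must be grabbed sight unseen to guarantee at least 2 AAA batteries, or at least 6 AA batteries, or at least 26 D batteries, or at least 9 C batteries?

The worst case stops just short of every target: 1 AAA, 5 AA, 25 D, 8 C — 1 + 5 + 25 + 8 = 39 batteries.
One more battery must push some type to its target, so 39 + 1 = 40.

40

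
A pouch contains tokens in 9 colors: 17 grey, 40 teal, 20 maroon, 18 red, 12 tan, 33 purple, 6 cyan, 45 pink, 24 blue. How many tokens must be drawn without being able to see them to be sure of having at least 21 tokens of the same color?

In the worst case we take at most 20 of each color, but all 17 grey, all 18 red, all 12 tan, and all 6 cyan (fewer than 20), giving 17 + 20 + 20 + 18 + 12 + 20 + 6 + 20 + 20 = 153.
One more token then forces some color to 21, so 153 + 1 = 154.

154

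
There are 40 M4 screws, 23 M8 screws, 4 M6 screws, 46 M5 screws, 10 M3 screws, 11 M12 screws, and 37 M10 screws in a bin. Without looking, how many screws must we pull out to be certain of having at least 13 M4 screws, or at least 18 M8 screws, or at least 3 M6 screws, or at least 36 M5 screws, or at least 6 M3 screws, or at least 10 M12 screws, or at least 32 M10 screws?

112

The worst case stops just short of every target: 12 M4, 17 M8, 2 M6, 35 M5, 5 M3, 9 M12, 31 M10 — 12 + 17 + 2 + 35 + 5 + 9 + 31 = 111 screws.
One more screw must push some size to its target, so 111 + 1 = 112.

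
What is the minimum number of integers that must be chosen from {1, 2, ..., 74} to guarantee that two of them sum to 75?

38

Partition {1, …, 74} into 37 pairs: {1,74}, {2,73}, …, {37,38}.
Choosing 37 integers — say the integers 1 through 37 — takes one from each pair and avoids the property.
Choosing 38 forces two into the same pair by pigeonhole, and those sum to 75. So 38.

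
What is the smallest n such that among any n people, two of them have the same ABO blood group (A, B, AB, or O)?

5

There are 4 ABO blood groups acting as pigeonholes.
With 4 people we could place one in each, avoiding any repeat.
One more forces some class to hold 2, so 4 + 1 = 5.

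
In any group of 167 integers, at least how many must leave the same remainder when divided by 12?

The 167 integers fall into 12 residue classes modulo 12.
If each of the 12 residue classes modulo 12 held at most 13, the total would be at most 12 × 13 = 156 < 167, a contradiction.
So at least one holds ⌈167/12⌉ = 14.

14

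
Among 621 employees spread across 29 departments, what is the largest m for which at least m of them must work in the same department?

The 621 employees fall into 29 departments.
If each of the 29 departments held at most 21, the total would be at most 29 × 21 = 609 < 621, a contradiction.
So at least one holds ⌈621/29⌉ = 22.

22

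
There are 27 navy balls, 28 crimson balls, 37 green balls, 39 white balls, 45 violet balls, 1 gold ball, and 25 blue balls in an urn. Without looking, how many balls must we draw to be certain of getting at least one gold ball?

To avoid gold balls as long as possible, exhaust the other 6 colors first.
The worst case draws every non-gold ball first: 27 + 28 + 37 + 39 + 45 + 25 = 201.
The next draw is then forced to be gold, giving 201 + 1 = 202.

202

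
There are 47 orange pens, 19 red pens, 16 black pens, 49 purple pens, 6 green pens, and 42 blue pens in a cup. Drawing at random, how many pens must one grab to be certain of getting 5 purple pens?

135

To avoid purple pens as long as possible, exhaust the other 5 ink colors first.
The worst case draws every non-purple pen first: 47 + 19 + 16 + 6 + 42 = 130.
The next 5 draws are then forced to be purple, giving 130 + 5 = 135.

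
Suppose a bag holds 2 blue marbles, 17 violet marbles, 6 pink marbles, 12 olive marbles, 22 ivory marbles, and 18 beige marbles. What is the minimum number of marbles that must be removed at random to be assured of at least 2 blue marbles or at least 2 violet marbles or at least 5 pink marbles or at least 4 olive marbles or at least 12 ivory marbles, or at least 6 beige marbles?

26

The worst case stops just short of every target: 1 blue, 1 violet, 4 pink, 3 olive, 11 ivory, 5 beige — 1 + 1 + 4 + 3 + 11 + 5 = 25 marbles.
One more marble must push some color to its target, so 25 + 1 = 26.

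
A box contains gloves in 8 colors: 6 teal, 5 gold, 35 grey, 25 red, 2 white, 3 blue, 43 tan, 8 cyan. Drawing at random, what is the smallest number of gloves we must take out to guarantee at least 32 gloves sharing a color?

112

Treat the 8 colors as pigeonholes.
In the worst case we take at most 31 of each color, but all 6 teal, all 5 gold, all 25 red, all 2 white, all 3 blue, and all 8 cyan (fewer than 31), giving 6 + 5 + 31 + 25 + 2 + 3 + 31 + 8 = 111.
One more glove then forces some color to 32, so 111 + 1 = 112.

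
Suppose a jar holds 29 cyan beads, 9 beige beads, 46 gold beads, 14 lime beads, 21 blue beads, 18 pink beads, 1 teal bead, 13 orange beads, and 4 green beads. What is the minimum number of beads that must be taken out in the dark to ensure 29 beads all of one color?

Treat the 9 colors as pigeonholes.
In the worst case we take at most 28 of each color, but all 9 beige, all 14 lime, all 21 blue, all 18 pink, all 1 teal, all 13 orange, and all 4 green (fewer than 28), giving 28 + 9 + 28 + 14 + 21 + 18 + 1 + 13 + 4 = 136.
One more bead then forces some color to 29, so 136 + 1 = 137.

137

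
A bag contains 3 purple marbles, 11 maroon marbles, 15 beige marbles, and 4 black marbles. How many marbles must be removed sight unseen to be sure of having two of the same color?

5

The worst case takes 1 marble of each color without reaching 2 of any: 4 × 1 = 4.
The next marble must bring some color to 2, so 4 + 1 = 5.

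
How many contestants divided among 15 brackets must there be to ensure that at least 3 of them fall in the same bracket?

There are 15 brackets acting as pigeonholes.
With 15 × 2 = 30 contestants we could place exactly 2 in each, with no class reaching 3.
One more forces some class to hold 3, so 30 + 1 = 31.

31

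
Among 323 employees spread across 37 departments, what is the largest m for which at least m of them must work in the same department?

The 323 employees fall into 37 departments.
If each of the 37 departments held at most 8, the total would be at most 37 × 8 = 296 < 323, a contradiction.
So at least one holds ⌈323/37⌉ = 9.

9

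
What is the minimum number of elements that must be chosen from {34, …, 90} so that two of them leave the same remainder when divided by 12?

Use the pigeonhole principle on residue classes: group the integers by remainder mod 12; there are 12 residue classes, each nonempty in this range.
Choosing one from each class (12 integers) avoids any shared remainder.
One more choice must repeat a class, so two differ by a multiple of 12. Hence 12 + 1 = 13.

13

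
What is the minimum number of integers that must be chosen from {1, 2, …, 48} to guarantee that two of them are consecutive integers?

25

Partition {1, …, 48} into 24 pairs: {1,2}, {3,4}, …, {47,48}.
Choosing 24 integers — say the 24 even numbers 2, 4, …, 48 — takes one from each pair and avoids the property.
Choosing 25 forces two into the same pair by pigeonhole, and those are consecutive. So 25.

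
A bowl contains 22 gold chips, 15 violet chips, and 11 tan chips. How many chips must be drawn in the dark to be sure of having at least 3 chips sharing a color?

The worst case takes 2 chips of each color without reaching 3 of any: 3 × 2 = 6.
The next chip must bring some color to 3, so 6 + 1 = 7.

7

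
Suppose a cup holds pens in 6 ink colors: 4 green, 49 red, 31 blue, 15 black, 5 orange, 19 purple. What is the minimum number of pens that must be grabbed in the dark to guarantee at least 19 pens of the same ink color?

79

In the worst case we take at most 18 of each ink color, but all 4 green, all 15 black, and all 5 orange (fewer than 18), giving 4 + 18 + 18 + 15 + 5 + 18 = 78.
One more pen then forces some ink color to 19, so 78 + 1 = 79.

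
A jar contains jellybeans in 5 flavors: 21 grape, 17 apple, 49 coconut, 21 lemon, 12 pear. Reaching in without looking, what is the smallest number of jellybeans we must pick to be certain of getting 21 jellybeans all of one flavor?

In the worst case we take at most 20 of each flavor, but all 17 apple and all 12 pear (fewer than 20), giving 20 + 17 + 20 + 20 + 12 = 89.
One more jellybean then forces some flavor to 21, so 89 + 1 = 90.

90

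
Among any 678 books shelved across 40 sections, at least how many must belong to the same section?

17

If each of the 40 sections held at most 16, the total would be at most 40 × 16 = 640 < 678, a contradiction.
So at least one holds ⌈678/40⌉ = 17.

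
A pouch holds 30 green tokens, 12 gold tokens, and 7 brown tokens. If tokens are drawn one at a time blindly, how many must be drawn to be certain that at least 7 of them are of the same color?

19

The worst case takes 6 tokens of each color without reaching 7 of any: 3 × 6 = 18.
The next token must bring some color to 7, so 18 + 1 = 19.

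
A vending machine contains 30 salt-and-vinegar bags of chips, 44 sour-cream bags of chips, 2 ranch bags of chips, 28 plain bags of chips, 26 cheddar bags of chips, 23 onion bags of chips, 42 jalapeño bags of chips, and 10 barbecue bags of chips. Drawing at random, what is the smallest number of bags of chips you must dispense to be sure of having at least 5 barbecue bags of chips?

200

To avoid barbecue bags of chips as long as possible, exhaust the other 7 flavors first.
The worst case draws every non-barbecue bag of chips first: 30 + 44 + 2 + 28 + 26 + 23 + 42 = 195.
The next 5 draws are then forced to be barbecue, giving 195 + 5 = 200.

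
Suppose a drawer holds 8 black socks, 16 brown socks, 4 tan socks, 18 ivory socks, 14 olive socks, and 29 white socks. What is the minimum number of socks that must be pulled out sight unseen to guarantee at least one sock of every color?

The hardest color to obtain is tan: we could draw every other sock first — 89 − 4 = 85 socks — without a single tan one.
The next draw must be tan, so 85 + 1 = 86.

86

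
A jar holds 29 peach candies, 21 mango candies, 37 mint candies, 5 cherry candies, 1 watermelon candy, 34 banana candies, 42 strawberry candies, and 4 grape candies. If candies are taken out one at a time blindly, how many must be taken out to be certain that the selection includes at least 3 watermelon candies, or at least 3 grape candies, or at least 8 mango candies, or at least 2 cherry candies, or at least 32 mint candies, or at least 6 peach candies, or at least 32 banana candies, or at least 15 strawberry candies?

93

The worst case stops just short of every target: 5 peach, 7 mango, 31 mint, 1 cherry, all 1 watermelon, 31 banana, 14 strawberry, 2 grape — 5 + 7 + 31 + 1 + 1 + 31 + 14 + 2 = 92 candies.
One more candy must push some flavor to its target, so 92 + 1 = 93.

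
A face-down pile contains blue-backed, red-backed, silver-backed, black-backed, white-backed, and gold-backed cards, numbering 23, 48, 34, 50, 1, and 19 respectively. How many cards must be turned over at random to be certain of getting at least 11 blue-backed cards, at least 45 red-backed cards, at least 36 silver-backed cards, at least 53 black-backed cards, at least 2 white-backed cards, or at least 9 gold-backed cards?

148

The worst case stops just short of every target: 10 blue-backed, 44 red-backed, all 34 silver-backed, all 50 black-backed, 1 white-backed, 8 gold-backed — 10 + 44 + 34 + 50 + 1 + 8 = 147 cards.
One more card must push some back color to its target, so 147 + 1 = 148.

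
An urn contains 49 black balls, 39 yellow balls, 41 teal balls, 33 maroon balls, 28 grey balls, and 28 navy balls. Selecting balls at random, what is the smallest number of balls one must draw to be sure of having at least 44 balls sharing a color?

Treat the 6 colors as pigeonholes.
In the worst case we take at most 43 of each color, but all 39 yellow, all 41 teal, all 33 maroon, all 28 grey, and all 28 navy (fewer than 43), giving 43 + 39 + 41 + 33 + 28 + 28 = 212.
One more ball then forces some color to 44, so 212 + 1 = 213.

213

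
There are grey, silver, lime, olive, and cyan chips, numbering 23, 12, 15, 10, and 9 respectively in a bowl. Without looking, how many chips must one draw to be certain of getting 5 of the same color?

21

The worst case takes 4 chips of each color without reaching 5 of any: 5 × 4 = 20.
The next chip must bring some color to 5, so 20 + 1 = 21.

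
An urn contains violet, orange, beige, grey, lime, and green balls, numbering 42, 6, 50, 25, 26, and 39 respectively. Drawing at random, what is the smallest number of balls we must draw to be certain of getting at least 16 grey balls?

179

To avoid grey balls as long as possible, exhaust the other 5 colors first.
The worst case draws every non-grey ball first: 42 + 6 + 50 + 26 + 39 = 163.
The next 16 draws are then forced to be grey, giving 163 + 16 = 179.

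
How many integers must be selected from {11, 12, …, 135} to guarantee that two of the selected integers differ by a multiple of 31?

Use the pigeonhole principle on residue classes: group the integers by remainder mod 31; there are 31 residue classes, each nonempty in this range.
Choosing one from each class (31 integers) avoids any shared remainder.
One more choice must repeat a class, so two differ by a multiple of 31. Hence 31 + 1 = 32.

32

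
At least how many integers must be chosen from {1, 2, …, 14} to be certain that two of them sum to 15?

Partition {1, …, 14} into 7 pairs: {1,14}, {2,13}, …, {7,8}.
Choosing 7 integers — say the integers 1 through 7 — takes one from each pair and avoids the property.
Choosing 8 forces two into the same pair by pigeonhole, and those sum to 15. So 8.

8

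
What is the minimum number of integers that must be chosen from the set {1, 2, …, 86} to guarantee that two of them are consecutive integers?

Partition {1, …, 86} into 43 pairs: {1,2}, {3,4}, …, {85,86}.
Choosing 43 integers — say the 43 even numbers 2, 4, …, 86 — takes one from each pair and avoids the property.
Choosing 44 forces two into the same pair by pigeonhole, and those are consecutive. So 44.

44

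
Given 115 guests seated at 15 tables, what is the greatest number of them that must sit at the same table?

The 115 guests fall into 15 tables.
If each of the 15 tables held at most 7, the total would be at most 15 × 7 = 105 < 115, a contradiction.
So at least one holds ⌈115/15⌉ = 8.

8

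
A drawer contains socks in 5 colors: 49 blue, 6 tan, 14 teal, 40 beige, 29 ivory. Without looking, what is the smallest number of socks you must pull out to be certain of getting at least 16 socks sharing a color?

66

Treat the 5 colors as pigeonholes.
In the worst case we take at most 15 of each color, but all 6 tan and all 14 teal (fewer than 15), giving 15 + 6 + 14 + 15 + 15 = 65.
One more sock then forces some color to 16, so 65 + 1 = 66.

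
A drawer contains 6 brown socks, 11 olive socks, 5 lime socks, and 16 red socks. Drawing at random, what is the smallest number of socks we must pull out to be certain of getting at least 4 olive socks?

The worst case draws every non-olive sock first: 6 + 5 + 16 = 27.
The next 4 draws are then forced to be olive, giving 27 + 4 = 31.

31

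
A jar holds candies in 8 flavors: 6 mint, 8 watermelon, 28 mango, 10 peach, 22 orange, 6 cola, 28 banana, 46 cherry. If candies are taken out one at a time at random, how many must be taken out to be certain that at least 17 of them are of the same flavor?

95

Treat the 8 flavors as pigeonholes.
In the worst case we take at most 16 of each flavor, but all 6 mint, all 8 watermelon, all 10 peach, and all 6 cola (fewer than 16), giving 6 + 8 + 16 + 10 + 16 + 6 + 16 + 16 = 94.
One more candy then forces some flavor to 17, so 94 + 1 = 95.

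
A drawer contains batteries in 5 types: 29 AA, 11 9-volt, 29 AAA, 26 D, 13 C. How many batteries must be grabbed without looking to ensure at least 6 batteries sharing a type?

The worst case takes 5 batteries of each type without reaching 6 of any: 5 × 5 = 25.
The next battery must bring some type to 6, so 25 + 1 = 26.

26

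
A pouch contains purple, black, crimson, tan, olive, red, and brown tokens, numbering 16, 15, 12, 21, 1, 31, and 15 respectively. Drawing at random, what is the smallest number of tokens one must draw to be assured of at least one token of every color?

111

The hardest color to obtain is olive: we could draw every other token first — 111 − 1 = 110 tokens — without a single olive one.
The next draw must be olive, so 110 + 1 = 111.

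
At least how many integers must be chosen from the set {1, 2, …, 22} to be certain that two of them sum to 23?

Partition {1, …, 22} into 11 pairs: {1,22}, {2,21}, …, {11,12}.
Choosing 11 integers — say the integers 1 through 11 — takes one from each pair and avoids the property.
Choosing 12 forces two into the same pair by pigeonhole, and those sum to 23. So 12.

12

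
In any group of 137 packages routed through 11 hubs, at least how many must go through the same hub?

The 137 packages fall into 11 hubs.
If each of the 11 hubs held at most 12, the total would be at most 11 × 12 = 132 < 137, a contradiction.
So at least one holds ⌈137/11⌉ = 13.

13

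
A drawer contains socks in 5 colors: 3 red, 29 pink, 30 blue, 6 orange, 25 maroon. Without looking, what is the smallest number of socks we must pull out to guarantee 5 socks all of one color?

20

In the worst case we take at most 4 of each color, but all 3 red (fewer than 4), giving 3 + 4 + 4 + 4 + 4 = 19.
One more sock then forces some color to 5, so 19 + 1 = 20.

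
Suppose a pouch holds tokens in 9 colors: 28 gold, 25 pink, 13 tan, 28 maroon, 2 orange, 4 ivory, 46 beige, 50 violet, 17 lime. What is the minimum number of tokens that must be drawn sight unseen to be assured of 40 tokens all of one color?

In the worst case we take at most 39 of each color, but all 28 gold, all 25 pink, all 13 tan, all 28 maroon, all 2 orange, all 4 ivory, and all 17 lime (fewer than 39), giving 28 + 25 + 13 + 28 + 2 + 4 + 39 + 39 + 17 = 195.
One more token then forces some color to 40, so 195 + 1 = 196.

196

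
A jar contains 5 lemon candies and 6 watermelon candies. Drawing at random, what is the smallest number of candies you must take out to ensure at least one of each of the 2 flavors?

7

The hardest flavor to obtain is lemon: we could draw every other candy first — 11 − 5 = 6 candies — without a single lemon one.
The next draw must be lemon, so 6 + 1 = 7.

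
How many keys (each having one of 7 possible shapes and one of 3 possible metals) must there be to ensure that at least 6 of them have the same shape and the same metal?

106

There are 7 × 3 = 21 (shape, metal) combinations acting as pigeonholes.
With 21 × 5 = 105 keys we could place exactly 5 in each, with no (shape, metal) pair reaching 6.
One more forces some (shape, metal) pair to hold 6, so 105 + 1 = 106.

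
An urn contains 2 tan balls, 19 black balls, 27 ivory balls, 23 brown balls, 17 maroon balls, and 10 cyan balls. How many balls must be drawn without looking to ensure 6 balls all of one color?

28

Treat the 6 colors as pigeonholes.
In the worst case we take at most 5 of each color, but all 2 tan (fewer than 5), giving 2 + 5 + 5 + 5 + 5 + 5 = 27.
One more ball then forces some color to 6, so 27 + 1 = 28.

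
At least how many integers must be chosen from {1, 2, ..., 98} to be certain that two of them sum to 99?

50

Partition {1, …, 98} into 49 pairs: {1,98}, {2,97}, …, {49,50}.
Choosing 49 integers — say the integers 1 through 49 — takes one from each pair and avoids the property.
Choosing 50 forces two into the same pair by pigeonhole, and those sum to 99. So 50.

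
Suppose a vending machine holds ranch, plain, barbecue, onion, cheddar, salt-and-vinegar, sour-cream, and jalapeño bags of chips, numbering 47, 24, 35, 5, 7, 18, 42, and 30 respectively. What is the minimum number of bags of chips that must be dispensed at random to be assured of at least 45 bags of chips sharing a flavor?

206

Treat the 8 flavors as pigeonholes.
In the worst case we take at most 44 of each flavor, but all 24 plain, all 35 barbecue, all 5 onion, all 7 cheddar, all 18 salt-and-vinegar, all 42 sour-cream, and all 30 jalapeño (fewer than 44), giving 44 + 24 + 35 + 5 + 7 + 18 + 42 + 30 = 205.
One more bag of chips then forces some flavor to 45, so 205 + 1 = 206.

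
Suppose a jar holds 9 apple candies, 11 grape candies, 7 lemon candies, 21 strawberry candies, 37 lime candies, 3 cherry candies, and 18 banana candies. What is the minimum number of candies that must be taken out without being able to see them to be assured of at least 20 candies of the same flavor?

Treat the 7 flavors as pigeonholes.
In the worst case we take at most 19 of each flavor, but all 9 apple, all 11 grape, all 7 lemon, all 3 cherry, and all 18 banana (fewer than 19), giving 9 + 11 + 7 + 19 + 19 + 3 + 18 = 86.
One more candy then forces some flavor to 20, so 86 + 1 = 87.

87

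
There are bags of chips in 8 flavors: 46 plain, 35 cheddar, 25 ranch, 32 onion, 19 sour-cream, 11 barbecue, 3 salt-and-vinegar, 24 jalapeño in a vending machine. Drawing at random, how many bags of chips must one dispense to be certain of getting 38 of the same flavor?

187

In the worst case we take at most 37 of each flavor, but all 35 cheddar, all 25 ranch, all 32 onion, all 19 sour-cream, all 11 barbecue, all 3 salt-and-vinegar, and all 24 jalapeño (fewer than 37), giving 37 + 35 + 25 + 32 + 19 + 11 + 3 + 24 = 186.
One more bag of chips then forces some flavor to 38, so 186 + 1 = 187.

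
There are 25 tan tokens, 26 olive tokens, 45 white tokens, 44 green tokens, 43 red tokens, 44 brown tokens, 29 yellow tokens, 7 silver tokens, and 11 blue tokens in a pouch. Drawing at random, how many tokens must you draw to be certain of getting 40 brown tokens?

The worst case draws every non-brown token first: 25 + 26 + 45 + 44 + 43 + 29 + 7 + 11 = 230.
The next 40 draws are then forced to be brown, giving 230 + 40 = 270.

270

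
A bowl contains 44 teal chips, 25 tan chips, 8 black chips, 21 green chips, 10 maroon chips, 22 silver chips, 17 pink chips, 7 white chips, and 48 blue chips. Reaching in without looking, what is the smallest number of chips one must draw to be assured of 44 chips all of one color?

197

Treat the 9 colors as pigeonholes.
In the worst case we take at most 43 of each color, but all 25 tan, all 8 black, all 21 green, all 10 maroon, all 22 silver, all 17 pink, and all 7 white (fewer than 43), giving 43 + 25 + 8 + 21 + 10 + 22 + 17 + 7 + 43 = 196.
One more chip then forces some color to 44, so 196 + 1 = 197.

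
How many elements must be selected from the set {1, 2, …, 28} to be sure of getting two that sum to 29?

Partition {1, …, 28} into 14 pairs: {1,28}, {2,27}, …, {14,15}.
Choosing 14 integers — say the integers 1 through 14 — takes one from each pair and avoids the property.
Choosing 15 forces two into the same pair by pigeonhole, and those sum to 29. So 15.

15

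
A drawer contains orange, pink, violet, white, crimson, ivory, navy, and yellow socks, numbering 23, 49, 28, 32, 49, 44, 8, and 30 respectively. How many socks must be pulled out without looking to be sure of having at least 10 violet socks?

245

The worst case draws every non-violet sock first: 23 + 49 + 32 + 49 + 44 + 8 + 30 = 235.
The next 10 draws are then forced to be violet, giving 235 + 10 = 245.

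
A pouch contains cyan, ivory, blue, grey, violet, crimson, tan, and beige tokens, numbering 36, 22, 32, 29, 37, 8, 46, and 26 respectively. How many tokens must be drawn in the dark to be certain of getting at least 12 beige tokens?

222

To avoid beige tokens as long as possible, exhaust the other 7 colors first.
The worst case draws every non-beige token first: 36 + 22 + 32 + 29 + 37 + 8 + 46 = 210.
The next 12 draws are then forced to be beige, giving 210 + 12 = 222.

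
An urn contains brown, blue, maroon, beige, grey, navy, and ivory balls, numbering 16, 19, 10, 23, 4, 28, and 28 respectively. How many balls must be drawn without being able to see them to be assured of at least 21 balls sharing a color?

110

In the worst case we take at most 20 of each color, but all 16 brown, all 19 blue, all 10 maroon, and all 4 grey (fewer than 20), giving 16 + 19 + 10 + 20 + 4 + 20 + 20 = 109.
One more ball then forces some color to 21, so 109 + 1 = 110.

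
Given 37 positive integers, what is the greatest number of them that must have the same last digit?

4

The 37 positive integers fall into 10 possible last digits.
If each of the 10 possible last digits held at most 3, the total would be at most 10 × 3 = 30 < 37, a contradiction.
So at least one holds ⌈37/10⌉ = 4.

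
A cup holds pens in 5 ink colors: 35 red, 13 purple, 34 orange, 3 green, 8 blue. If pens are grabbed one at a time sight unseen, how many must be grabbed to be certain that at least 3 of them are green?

93

The worst case draws every non-green pen first: 35 + 13 + 34 + 8 = 90.
The next 3 draws are then forced to be green, giving 90 + 3 = 93.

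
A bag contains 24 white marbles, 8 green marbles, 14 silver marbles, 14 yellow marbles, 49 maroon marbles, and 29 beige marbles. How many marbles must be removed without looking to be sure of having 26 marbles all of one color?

Treat the 6 colors as pigeonholes.
In the worst case we take at most 25 of each color, but all 24 white, all 8 green, all 14 silver, and all 14 yellow (fewer than 25), giving 24 + 8 + 14 + 14 + 25 + 25 = 110.
One more marble then forces some color to 26, so 110 + 1 = 111.

111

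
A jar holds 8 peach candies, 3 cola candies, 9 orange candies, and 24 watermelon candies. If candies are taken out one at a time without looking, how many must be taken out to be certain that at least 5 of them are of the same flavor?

Treat the 4 flavors as pigeonholes.
In the worst case we take at most 4 of each flavor, but all 3 cola (fewer than 4), giving 4 + 3 + 4 + 4 = 15.
One more candy then forces some flavor to 5, so 15 + 1 = 16.

16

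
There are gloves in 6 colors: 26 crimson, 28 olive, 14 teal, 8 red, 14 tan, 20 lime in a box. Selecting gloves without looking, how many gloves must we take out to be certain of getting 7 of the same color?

37

Treat the 6 colors as pigeonholes.
The worst case takes 6 gloves of each color without reaching 7 of any: 6 × 6 = 36.
The next glove must bring some color to 7, so 36 + 1 = 37.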